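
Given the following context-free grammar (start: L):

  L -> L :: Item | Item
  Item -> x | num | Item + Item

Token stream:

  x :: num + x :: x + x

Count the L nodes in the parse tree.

[L [L [L [Item x]] :: [Item [Item num] + [Item x]]] :: [Item [Item x] + [Item x]]]

3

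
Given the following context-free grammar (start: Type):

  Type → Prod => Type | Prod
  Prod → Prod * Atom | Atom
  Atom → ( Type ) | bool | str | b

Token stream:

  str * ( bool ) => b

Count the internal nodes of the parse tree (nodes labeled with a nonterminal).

[Type [Prod [Prod [Atom str]] * [Atom ( [Type [Prod [Atom bool]]] )]] => [Type [Prod [Atom b]]]]

11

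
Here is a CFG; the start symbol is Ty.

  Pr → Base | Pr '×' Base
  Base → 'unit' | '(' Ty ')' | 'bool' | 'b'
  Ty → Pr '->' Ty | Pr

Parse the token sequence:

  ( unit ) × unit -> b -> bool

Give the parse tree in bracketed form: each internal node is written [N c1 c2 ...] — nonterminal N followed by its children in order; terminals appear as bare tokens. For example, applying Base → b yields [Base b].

Ty
Pr -> Ty
Pr × Base -> Ty
Base × Base -> Ty
( Ty ) × Base -> Ty
( Pr ) × Base -> Ty
( Base ) × Base -> Ty
( unit ) × Base -> Ty
( unit ) × unit -> Ty
( unit ) × unit -> Pr -> Ty
( unit ) × unit -> Base -> Ty
( unit ) × unit -> b -> Ty
( unit ) × unit -> b -> Pr
( unit ) × unit -> b -> Base
( unit ) × unit -> b -> bool

[Ty [Pr [Pr [Base ( [Ty [Pr [Base unit]]] )]] × [Base unit]] -> [Ty [Pr [Base b]] -> [Ty [Pr [Base bool]]]]]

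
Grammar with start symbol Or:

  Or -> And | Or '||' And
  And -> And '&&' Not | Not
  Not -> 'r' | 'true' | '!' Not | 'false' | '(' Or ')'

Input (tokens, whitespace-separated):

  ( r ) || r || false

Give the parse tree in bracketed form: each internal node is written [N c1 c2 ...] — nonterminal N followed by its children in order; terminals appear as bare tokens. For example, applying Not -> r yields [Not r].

Or
Or || And
Or || And || And
And || And || And
Not || And || And
( Or ) || And || And
( And ) || And || And
( Not ) || And || And
( r ) || And || And
( r ) || Not || And
( r ) || r || And
( r ) || r || Not
( r ) || r || false

[Or [Or [Or [And [Not ( [Or [And [Not r]]] )]]] || [And [Not r]]] || [And [Not false]]]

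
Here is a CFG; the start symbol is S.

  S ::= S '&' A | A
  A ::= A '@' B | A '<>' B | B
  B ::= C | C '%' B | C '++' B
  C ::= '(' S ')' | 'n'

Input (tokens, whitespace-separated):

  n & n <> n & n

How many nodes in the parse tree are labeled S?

[S [S [S [A [B [C n]]]] & [A [A [B [C n]]] <> [B [C n]]]] & [A [B [C n]]]]

3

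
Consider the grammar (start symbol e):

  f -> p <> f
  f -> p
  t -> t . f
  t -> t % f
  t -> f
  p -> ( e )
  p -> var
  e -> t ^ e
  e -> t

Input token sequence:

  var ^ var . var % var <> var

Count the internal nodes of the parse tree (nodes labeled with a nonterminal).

16

[e [t [f [p var]]] ^ [e [t [t [t [f [p var]]] . [f [p var]]] % [f [p var] <> [f [p var]]]]]]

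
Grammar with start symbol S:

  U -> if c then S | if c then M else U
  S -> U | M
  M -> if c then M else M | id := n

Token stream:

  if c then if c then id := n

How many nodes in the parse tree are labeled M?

1

[S [U if c then [S [U if c then [S [M id := n]]]]]]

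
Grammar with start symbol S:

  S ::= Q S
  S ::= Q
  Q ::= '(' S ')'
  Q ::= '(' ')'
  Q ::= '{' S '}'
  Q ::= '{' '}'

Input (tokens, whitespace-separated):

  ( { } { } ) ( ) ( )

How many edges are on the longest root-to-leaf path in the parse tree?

[S [Q ( [S [Q { }] [S [Q { }]]] )] [S [Q ( )] [S [Q ( )]]]]

5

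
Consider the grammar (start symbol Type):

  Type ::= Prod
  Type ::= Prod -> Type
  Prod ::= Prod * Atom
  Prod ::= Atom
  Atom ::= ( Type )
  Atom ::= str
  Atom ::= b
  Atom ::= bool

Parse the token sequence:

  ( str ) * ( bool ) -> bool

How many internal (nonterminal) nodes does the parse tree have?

14

[Type [Prod [Prod [Atom ( [Type [Prod [Atom str]]] )]] * [Atom ( [Type [Prod [Atom bool]]] )]] -> [Type [Prod [Atom bool]]]]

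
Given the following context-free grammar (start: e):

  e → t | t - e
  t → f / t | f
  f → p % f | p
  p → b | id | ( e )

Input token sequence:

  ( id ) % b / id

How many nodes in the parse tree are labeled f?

[e [t [f [p ( [e [t [f [p id]]]] )] % [f [p b]]] / [t [f [p id]]]]]

4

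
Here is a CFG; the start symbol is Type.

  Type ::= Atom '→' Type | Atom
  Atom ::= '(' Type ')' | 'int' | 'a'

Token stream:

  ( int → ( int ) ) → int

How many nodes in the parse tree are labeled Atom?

5

[Type [Atom ( [Type [Atom int] → [Type [Atom ( [Type [Atom int]] )]]] )] → [Type [Atom int]]]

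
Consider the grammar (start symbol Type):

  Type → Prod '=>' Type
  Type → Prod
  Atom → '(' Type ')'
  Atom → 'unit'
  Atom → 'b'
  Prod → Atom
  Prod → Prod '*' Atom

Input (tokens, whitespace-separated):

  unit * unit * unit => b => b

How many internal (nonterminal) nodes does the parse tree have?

13

[Type [Prod [Prod [Prod [Atom unit]] * [Atom unit]] * [Atom unit]] => [Type [Prod [Atom b]] => [Type [Prod [Atom b]]]]]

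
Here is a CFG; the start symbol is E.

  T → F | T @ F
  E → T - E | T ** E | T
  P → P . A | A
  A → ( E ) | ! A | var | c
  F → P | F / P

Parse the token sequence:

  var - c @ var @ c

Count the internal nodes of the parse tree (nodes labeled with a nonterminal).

[E [T [F [P [A var]]]] - [E [T [T [T [F [P [A c]]]] @ [F [P [A var]]]] @ [F [P [A c]]]]]]

18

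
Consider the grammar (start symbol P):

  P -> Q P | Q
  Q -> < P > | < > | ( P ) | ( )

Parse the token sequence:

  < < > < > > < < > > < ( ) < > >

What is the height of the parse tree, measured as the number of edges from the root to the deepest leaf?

[P [Q < [P [Q < >] [P [Q < >]]] >] [P [Q < [P [Q < >]] >] [P [Q < [P [Q ( )] [P [Q < >]]] >]]]]

7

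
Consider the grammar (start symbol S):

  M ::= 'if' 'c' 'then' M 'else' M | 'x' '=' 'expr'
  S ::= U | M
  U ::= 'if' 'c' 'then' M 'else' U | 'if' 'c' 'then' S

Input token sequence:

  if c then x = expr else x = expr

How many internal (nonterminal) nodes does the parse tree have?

4

[S [M if c then [M x = expr] else [M x = expr]]]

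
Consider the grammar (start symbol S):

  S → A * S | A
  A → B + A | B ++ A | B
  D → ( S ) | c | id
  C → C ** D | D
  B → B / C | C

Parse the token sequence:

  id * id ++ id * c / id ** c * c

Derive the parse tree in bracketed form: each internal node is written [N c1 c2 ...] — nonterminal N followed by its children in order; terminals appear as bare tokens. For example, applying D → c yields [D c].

[S [A [B [C [D id]]]] * [S [A [B [C [D id]]] ++ [A [B [C [D id]]]]] * [S [A [B [B [C [D c]]] / [C [C [D id]] ** [D c]]]] * [S [A [B [C [D c]]]]]]]]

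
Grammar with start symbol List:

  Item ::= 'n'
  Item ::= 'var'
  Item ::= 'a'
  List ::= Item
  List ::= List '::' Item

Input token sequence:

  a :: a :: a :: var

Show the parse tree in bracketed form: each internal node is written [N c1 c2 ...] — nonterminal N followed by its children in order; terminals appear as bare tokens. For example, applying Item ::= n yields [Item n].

[List [List [List [List [Item a]] :: [Item a]] :: [Item a]] :: [Item var]]

List
List :: Item
List :: Item :: Item
List :: Item :: Item :: Item
Item :: Item :: Item :: Item
a :: Item :: Item :: Item
a :: a :: Item :: Item
a :: a :: a :: Item
a :: a :: a :: var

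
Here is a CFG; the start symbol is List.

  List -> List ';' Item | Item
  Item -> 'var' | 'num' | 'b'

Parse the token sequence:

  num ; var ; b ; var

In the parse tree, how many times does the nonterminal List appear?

[List [List [List [List [Item num]] ; [Item var]] ; [Item b]] ; [Item var]]

4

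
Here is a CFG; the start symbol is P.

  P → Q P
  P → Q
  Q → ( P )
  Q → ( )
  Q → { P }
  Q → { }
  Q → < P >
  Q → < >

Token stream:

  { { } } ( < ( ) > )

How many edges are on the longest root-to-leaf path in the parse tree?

7

[P [Q { [P [Q { }]] }] [P [Q ( [P [Q < [P [Q ( )]] >]] )]]]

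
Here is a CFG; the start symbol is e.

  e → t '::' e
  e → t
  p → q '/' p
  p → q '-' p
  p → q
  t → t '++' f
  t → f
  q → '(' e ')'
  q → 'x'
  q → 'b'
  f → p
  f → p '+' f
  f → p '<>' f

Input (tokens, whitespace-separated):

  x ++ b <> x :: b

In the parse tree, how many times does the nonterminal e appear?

[e [t [t [f [p [q x]]]] ++ [f [p [q b]] <> [f [p [q x]]]]] :: [e [t [f [p [q b]]]]]]

2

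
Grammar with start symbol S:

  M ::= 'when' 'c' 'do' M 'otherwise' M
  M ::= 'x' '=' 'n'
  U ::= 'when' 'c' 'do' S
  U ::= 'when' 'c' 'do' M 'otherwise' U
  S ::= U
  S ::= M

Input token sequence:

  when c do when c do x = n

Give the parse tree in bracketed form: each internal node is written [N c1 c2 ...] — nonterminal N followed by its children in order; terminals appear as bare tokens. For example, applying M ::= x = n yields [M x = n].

[S [U when c do [S [U when c do [S [M x = n]]]]]]

S
U
when c do S
when c do U
when c do when c do S
when c do when c do M
when c do when c do x = n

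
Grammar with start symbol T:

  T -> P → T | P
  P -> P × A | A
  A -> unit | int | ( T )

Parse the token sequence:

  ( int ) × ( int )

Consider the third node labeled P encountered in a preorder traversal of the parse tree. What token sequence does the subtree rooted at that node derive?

int

[T [P [P [A ( [T [P [A int]]] )]] × [A ( [T [P [A int]]] )]]]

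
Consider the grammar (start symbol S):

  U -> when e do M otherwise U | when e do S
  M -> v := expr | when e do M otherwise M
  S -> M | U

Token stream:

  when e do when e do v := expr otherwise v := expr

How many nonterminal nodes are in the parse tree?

6

[S [U when e do [S [M when e do [M v := expr] otherwise [M v := expr]]]]]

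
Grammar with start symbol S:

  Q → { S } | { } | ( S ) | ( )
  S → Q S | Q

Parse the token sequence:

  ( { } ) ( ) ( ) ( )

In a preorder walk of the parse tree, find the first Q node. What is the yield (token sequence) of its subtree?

( { } )

[S [Q ( [S [Q { }]] )] [S [Q ( )] [S [Q ( )] [S [Q ( )]]]]]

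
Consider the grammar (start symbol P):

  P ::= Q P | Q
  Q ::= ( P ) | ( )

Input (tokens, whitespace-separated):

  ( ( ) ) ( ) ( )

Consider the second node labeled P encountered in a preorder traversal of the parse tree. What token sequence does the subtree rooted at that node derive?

[P [Q ( [P [Q ( )]] )] [P [Q ( )] [P [Q ( )]]]]

( )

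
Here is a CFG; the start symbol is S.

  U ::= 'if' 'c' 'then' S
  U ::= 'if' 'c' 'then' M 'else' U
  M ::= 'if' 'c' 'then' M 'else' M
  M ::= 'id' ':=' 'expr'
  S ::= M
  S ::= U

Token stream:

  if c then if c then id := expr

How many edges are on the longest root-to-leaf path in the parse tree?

6

[S [U if c then [S [U if c then [S [M id := expr]]]]]]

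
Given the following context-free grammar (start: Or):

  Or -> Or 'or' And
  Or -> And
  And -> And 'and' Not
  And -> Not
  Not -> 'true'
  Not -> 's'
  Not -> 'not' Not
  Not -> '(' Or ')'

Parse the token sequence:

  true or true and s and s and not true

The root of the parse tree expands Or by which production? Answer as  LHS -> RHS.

Or -> Or 'or' And

[Or [Or [And [Not true]]] or [And [And [And [And [Not true]] and [Not s]] and [Not s]] and [Not not [Not true]]]]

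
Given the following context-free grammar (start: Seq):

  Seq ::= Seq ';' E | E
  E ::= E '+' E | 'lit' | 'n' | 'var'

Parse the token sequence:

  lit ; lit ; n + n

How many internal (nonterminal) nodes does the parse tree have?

8

[Seq [Seq [Seq [E lit]] ; [E lit]] ; [E [E n] + [E n]]]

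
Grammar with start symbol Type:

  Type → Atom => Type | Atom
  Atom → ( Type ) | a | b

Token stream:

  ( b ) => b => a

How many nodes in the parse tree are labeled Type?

4

[Type [Atom ( [Type [Atom b]] )] => [Type [Atom b] => [Type [Atom a]]]]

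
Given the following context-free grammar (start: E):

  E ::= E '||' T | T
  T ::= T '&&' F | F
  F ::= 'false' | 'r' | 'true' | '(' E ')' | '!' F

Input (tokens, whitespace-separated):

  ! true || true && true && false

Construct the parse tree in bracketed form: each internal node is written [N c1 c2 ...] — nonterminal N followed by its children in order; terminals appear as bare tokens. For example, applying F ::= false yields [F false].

E
E || T
T || T
F || T
! F || T
! true || T
! true || T && F
! true || T && F && F
! true || F && F && F
! true || true && F && F
! true || true && true && F
! true || true && true && false

[E [E [T [F ! [F true]]]] || [T [T [T [F true]] && [F true]] && [F false]]]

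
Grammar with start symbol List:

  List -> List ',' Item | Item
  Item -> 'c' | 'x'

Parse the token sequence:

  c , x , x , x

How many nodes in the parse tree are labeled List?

[List [List [List [List [Item c]] , [Item x]] , [Item x]] , [Item x]]

4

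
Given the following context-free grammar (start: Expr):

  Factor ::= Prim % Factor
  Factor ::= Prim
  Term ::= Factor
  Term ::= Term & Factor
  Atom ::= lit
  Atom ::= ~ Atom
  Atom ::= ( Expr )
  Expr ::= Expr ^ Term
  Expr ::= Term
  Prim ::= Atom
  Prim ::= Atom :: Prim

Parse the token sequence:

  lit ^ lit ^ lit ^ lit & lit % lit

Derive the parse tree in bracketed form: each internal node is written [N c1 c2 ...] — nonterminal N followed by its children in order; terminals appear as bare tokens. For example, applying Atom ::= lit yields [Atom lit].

[Expr [Expr [Expr [Expr [Term [Factor [Prim [Atom lit]]]]] ^ [Term [Factor [Prim [Atom lit]]]]] ^ [Term [Factor [Prim [Atom lit]]]]] ^ [Term [Term [Factor [Prim [Atom lit]]]] & [Factor [Prim [Atom lit]] % [Factor [Prim [Atom lit]]]]]]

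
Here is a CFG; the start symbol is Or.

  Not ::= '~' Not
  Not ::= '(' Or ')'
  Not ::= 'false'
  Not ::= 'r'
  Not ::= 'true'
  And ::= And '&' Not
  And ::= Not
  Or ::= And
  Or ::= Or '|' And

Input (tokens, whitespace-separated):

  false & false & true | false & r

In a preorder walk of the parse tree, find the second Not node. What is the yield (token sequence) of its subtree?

false

[Or [Or [And [And [And [Not false]] & [Not false]] & [Not true]]] | [And [And [Not false]] & [Not r]]]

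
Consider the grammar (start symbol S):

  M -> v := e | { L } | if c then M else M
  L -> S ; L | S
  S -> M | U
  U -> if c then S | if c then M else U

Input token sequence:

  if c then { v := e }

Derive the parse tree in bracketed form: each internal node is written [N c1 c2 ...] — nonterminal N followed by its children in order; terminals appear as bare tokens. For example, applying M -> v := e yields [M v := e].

[S [U if c then [S [M { [L [S [M v := e]]] }]]]]

S
U
if c then S
if c then M
if c then { L }
if c then { S }
if c then { M }
if c then { v := e }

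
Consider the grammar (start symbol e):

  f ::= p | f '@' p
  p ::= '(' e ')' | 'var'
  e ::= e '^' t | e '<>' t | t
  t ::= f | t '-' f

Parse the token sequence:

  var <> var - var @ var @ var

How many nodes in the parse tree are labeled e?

2

[e [e [t [f [p var]]]] <> [t [t [f [p var]]] - [f [f [f [p var]] @ [p var]] @ [p var]]]]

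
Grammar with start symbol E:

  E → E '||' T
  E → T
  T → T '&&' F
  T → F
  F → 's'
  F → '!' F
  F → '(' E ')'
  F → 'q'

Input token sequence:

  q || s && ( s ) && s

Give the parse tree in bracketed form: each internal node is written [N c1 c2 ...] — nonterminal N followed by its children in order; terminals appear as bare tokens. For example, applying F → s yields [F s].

E
E || T
T || T
F || T
q || T
q || T && F
q || T && F && F
q || F && F && F
q || s && F && F
q || s && ( E ) && F
q || s && ( T ) && F
q || s && ( F ) && F
q || s && ( s ) && F
q || s && ( s ) && s

[E [E [T [F q]]] || [T [T [T [F s]] && [F ( [E [T [F s]]] )]] && [F s]]]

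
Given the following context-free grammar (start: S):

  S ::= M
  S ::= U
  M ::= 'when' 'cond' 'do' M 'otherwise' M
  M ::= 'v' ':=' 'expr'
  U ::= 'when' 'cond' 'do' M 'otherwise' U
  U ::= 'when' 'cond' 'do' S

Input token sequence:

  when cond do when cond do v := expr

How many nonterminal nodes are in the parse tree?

6

[S [U when cond do [S [U when cond do [S [M v := expr]]]]]]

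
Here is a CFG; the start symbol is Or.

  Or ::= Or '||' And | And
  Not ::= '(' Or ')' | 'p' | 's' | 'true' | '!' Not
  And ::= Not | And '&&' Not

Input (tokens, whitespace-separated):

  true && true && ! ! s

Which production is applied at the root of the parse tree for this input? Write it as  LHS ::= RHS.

Or ::= And

[Or [And [And [And [Not true]] && [Not true]] && [Not ! [Not ! [Not s]]]]]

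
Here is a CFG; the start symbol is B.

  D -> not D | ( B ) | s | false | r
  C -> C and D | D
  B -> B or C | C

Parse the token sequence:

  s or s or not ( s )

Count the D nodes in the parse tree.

5

[B [B [B [C [D s]]] or [C [D s]]] or [C [D not [D ( [B [C [D s]]] )]]]]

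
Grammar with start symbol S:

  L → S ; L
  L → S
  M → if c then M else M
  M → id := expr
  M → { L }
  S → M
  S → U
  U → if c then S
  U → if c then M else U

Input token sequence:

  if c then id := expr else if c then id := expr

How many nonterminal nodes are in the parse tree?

[S [U if c then [M id := expr] else [U if c then [S [M id := expr]]]]]

6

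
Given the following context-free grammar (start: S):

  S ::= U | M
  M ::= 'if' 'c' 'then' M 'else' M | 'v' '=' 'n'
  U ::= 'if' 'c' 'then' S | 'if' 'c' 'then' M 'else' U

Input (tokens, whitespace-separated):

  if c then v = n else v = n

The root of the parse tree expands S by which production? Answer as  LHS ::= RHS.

S ::= M

[S [M if c then [M v = n] else [M v = n]]]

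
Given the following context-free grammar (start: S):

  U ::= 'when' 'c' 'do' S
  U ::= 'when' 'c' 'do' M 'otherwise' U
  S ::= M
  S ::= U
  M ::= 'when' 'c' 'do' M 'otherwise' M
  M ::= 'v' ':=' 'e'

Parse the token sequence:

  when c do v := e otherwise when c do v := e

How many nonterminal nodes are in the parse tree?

[S [U when c do [M v := e] otherwise [U when c do [S [M v := e]]]]]

6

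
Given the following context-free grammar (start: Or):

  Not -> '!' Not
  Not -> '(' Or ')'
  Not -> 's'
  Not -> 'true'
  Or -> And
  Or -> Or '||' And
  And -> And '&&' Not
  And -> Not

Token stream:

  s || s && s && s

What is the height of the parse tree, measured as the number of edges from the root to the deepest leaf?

[Or [Or [And [Not s]]] || [And [And [And [Not s]] && [Not s]] && [Not s]]]

5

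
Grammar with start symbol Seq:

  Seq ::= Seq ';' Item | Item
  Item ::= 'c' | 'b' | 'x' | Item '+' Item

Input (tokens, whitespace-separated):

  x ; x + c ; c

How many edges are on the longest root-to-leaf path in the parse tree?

4

[Seq [Seq [Seq [Item x]] ; [Item [Item x] + [Item c]]] ; [Item c]]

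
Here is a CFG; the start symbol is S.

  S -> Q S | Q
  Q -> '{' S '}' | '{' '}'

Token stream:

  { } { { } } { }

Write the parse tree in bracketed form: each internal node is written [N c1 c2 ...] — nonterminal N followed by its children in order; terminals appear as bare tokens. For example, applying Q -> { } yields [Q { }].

S
Q S
{ } S
{ } Q S
{ } { S } S
{ } { Q } S
{ } { { } } S
{ } { { } } Q
{ } { { } } { }

[S [Q { }] [S [Q { [S [Q { }]] }] [S [Q { }]]]]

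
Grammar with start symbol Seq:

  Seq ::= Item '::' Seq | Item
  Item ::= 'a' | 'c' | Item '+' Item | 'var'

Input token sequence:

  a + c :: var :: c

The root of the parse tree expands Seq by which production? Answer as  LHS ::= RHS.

[Seq [Item [Item a] + [Item c]] :: [Seq [Item var] :: [Seq [Item c]]]]

Seq ::= Item '::' Seq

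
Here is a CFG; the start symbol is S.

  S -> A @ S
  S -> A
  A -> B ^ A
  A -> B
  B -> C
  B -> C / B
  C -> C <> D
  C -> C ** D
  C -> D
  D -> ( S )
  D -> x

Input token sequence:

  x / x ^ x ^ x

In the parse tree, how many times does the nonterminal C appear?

[S [A [B [C [D x]] / [B [C [D x]]]] ^ [A [B [C [D x]]] ^ [A [B [C [D x]]]]]]]

4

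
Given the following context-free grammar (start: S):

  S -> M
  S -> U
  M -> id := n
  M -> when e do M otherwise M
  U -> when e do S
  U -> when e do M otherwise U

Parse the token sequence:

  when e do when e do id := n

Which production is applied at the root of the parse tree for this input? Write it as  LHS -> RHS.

S -> U

[S [U when e do [S [U when e do [S [M id := n]]]]]]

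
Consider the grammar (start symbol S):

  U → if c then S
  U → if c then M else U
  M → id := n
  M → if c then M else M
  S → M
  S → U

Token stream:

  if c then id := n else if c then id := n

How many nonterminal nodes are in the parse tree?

6

[S [U if c then [M id := n] else [U if c then [S [M id := n]]]]]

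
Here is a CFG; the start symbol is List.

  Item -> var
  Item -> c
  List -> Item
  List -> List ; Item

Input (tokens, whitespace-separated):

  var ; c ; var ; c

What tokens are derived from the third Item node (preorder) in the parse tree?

[List [List [List [List [Item var]] ; [Item c]] ; [Item var]] ; [Item c]]

var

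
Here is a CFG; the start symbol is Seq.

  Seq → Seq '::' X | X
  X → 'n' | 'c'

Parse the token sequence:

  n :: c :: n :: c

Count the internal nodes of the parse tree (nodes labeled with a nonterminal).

[Seq [Seq [Seq [Seq [X n]] :: [X c]] :: [X n]] :: [X c]]

8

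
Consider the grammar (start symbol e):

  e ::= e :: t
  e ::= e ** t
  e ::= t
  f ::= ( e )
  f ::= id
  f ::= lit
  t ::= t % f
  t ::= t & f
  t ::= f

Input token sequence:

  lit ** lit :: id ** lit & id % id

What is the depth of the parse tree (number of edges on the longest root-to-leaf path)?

6

[e [e [e [e [t [f lit]]] ** [t [f lit]]] :: [t [f id]]] ** [t [t [t [f lit]] & [f id]] % [f id]]]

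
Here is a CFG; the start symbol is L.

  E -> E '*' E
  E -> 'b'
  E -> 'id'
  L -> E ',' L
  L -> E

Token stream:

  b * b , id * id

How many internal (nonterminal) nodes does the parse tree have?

8

[L [E [E b] * [E b]] , [L [E [E id] * [E id]]]]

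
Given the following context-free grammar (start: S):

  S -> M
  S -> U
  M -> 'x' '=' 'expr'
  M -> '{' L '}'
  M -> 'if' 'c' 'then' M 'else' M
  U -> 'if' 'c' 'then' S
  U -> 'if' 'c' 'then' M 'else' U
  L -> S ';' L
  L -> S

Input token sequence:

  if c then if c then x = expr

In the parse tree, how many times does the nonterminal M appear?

1

[S [U if c then [S [U if c then [S [M x = expr]]]]]]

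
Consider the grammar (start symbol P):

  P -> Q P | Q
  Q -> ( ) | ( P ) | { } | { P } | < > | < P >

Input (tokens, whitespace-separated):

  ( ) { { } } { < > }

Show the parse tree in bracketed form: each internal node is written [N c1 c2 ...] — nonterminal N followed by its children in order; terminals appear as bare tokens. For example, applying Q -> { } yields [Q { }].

[P [Q ( )] [P [Q { [P [Q { }]] }] [P [Q { [P [Q < >]] }]]]]

P
Q P
( ) P
( ) Q P
( ) { P } P
( ) { Q } P
( ) { { } } P
( ) { { } } Q
( ) { { } } { P }
( ) { { } } { Q }
( ) { { } } { < > }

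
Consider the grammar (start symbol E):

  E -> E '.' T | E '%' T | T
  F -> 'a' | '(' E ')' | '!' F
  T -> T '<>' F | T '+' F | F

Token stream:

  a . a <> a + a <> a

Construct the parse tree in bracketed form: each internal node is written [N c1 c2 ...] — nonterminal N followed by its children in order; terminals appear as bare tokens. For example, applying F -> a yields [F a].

E
E . T
T . T
F . T
a . T
a . T <> F
a . T + F <> F
a . T <> F + F <> F
a . F <> F + F <> F
a . a <> F + F <> F
a . a <> a + F <> F
a . a <> a + a <> F
a . a <> a + a <> a

[E [E [T [F a]]] . [T [T [T [T [F a]] <> [F a]] + [F a]] <> [F a]]]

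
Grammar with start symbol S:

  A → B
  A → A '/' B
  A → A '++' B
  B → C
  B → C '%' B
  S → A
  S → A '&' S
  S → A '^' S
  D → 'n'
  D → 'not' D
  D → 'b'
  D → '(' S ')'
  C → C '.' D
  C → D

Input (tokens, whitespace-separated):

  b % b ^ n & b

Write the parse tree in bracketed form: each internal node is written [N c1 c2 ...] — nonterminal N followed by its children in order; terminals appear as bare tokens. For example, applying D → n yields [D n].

S
A ^ S
B ^ S
C % B ^ S
D % B ^ S
b % B ^ S
b % C ^ S
b % D ^ S
b % b ^ S
b % b ^ A & S
b % b ^ B & S
b % b ^ C & S
b % b ^ D & S
b % b ^ n & S
b % b ^ n & A
b % b ^ n & B
b % b ^ n & C
b % b ^ n & D
b % b ^ n & b

[S [A [B [C [D b]] % [B [C [D b]]]]] ^ [S [A [B [C [D n]]]] & [S [A [B [C [D b]]]]]]]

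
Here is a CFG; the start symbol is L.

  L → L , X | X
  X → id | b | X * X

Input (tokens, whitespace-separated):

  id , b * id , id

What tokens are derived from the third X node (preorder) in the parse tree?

b

[L [L [L [X id]] , [X [X b] * [X id]]] , [X id]]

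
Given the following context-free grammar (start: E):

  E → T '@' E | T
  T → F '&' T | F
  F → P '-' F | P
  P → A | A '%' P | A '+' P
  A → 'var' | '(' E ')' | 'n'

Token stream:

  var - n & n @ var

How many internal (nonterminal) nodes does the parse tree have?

[E [T [F [P [A var]] - [F [P [A n]]]] & [T [F [P [A n]]]]] @ [E [T [F [P [A var]]]]]]

17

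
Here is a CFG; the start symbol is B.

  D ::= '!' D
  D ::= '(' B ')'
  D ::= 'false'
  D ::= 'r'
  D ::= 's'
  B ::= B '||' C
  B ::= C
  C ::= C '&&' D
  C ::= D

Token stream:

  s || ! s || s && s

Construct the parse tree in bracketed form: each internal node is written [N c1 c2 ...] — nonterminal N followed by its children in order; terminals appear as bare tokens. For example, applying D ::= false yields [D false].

[B [B [B [C [D s]]] || [C [D ! [D s]]]] || [C [C [D s]] && [D s]]]

B
B || C
B || C || C
C || C || C
D || C || C
s || C || C
s || D || C
s || ! D || C
s || ! s || C
s || ! s || C && D
s || ! s || D && D
s || ! s || s && D
s || ! s || s && s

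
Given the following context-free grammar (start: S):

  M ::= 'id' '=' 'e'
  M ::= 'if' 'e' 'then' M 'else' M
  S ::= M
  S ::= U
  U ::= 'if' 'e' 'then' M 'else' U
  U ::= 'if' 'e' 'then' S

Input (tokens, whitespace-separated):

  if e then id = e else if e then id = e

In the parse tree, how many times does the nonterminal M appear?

[S [U if e then [M id = e] else [U if e then [S [M id = e]]]]]

2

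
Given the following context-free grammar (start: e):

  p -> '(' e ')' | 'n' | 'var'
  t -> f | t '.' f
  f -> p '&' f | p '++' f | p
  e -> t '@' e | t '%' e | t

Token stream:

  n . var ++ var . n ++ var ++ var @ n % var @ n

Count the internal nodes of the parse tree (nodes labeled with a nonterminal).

[e [t [t [t [f [p n]]] . [f [p var] ++ [f [p var]]]] . [f [p n] ++ [f [p var] ++ [f [p var]]]]] @ [e [t [f [p n]]] % [e [t [f [p var]]] @ [e [t [f [p n]]]]]]]

28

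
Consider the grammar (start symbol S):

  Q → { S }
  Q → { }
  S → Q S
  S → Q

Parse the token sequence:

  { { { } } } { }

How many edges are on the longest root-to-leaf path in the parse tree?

[S [Q { [S [Q { [S [Q { }]] }]] }] [S [Q { }]]]

6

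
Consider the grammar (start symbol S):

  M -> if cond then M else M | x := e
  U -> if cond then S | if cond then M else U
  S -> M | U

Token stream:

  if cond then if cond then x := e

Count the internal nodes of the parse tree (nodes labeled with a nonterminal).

[S [U if cond then [S [U if cond then [S [M x := e]]]]]]

6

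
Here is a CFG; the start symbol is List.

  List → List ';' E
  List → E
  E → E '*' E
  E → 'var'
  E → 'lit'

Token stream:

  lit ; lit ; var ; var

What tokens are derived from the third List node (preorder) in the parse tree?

lit ; lit

[List [List [List [List [E lit]] ; [E lit]] ; [E var]] ; [E var]]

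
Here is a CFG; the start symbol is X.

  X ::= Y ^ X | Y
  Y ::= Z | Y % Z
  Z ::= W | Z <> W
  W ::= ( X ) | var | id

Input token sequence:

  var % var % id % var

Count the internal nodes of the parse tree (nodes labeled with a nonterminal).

[X [Y [Y [Y [Y [Z [W var]]] % [Z [W var]]] % [Z [W id]]] % [Z [W var]]]]

13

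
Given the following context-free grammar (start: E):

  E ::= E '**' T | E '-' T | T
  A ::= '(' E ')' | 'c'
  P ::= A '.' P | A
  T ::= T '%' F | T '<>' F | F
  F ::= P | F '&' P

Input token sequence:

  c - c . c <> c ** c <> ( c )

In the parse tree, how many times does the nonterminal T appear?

[E [E [E [T [F [P [A c]]]]] - [T [T [F [P [A c] . [P [A c]]]]] <> [F [P [A c]]]]] ** [T [T [F [P [A c]]]] <> [F [P [A ( [E [T [F [P [A c]]]]] )]]]]]

6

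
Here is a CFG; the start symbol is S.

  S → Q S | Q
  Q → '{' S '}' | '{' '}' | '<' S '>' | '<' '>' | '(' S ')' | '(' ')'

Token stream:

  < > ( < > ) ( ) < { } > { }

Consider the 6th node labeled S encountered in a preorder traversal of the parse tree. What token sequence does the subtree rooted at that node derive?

[S [Q < >] [S [Q ( [S [Q < >]] )] [S [Q ( )] [S [Q < [S [Q { }]] >] [S [Q { }]]]]]]

{ }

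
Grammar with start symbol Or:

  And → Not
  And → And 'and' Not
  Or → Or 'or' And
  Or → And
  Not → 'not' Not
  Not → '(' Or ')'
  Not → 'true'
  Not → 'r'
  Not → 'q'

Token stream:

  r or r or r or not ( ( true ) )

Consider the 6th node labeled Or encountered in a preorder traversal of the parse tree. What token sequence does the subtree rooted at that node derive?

[Or [Or [Or [Or [And [Not r]]] or [And [Not r]]] or [And [Not r]]] or [And [Not not [Not ( [Or [And [Not ( [Or [And [Not true]]] )]]] )]]]]

true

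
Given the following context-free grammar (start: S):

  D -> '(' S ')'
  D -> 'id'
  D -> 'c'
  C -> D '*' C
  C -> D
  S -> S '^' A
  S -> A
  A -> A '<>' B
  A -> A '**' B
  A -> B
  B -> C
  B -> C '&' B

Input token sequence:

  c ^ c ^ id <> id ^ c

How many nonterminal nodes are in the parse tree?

24

[S [S [S [S [A [B [C [D c]]]]] ^ [A [B [C [D c]]]]] ^ [A [A [B [C [D id]]]] <> [B [C [D id]]]]] ^ [A [B [C [D c]]]]]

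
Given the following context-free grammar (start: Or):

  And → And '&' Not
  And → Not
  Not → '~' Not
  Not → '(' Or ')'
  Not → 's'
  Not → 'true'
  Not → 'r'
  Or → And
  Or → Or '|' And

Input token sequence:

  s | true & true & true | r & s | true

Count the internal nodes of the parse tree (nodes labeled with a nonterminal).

18

[Or [Or [Or [Or [And [Not s]]] | [And [And [And [Not true]] & [Not true]] & [Not true]]] | [And [And [Not r]] & [Not s]]] | [And [Not true]]]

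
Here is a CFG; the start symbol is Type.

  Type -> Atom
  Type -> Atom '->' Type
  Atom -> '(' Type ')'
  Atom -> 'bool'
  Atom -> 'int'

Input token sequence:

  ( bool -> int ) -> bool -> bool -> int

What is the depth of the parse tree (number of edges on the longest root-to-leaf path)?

[Type [Atom ( [Type [Atom bool] -> [Type [Atom int]]] )] -> [Type [Atom bool] -> [Type [Atom bool] -> [Type [Atom int]]]]]

5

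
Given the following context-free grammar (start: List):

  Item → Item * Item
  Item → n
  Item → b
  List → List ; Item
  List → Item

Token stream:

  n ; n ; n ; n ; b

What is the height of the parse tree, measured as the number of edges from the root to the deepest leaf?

6

[List [List [List [List [List [Item n]] ; [Item n]] ; [Item n]] ; [Item n]] ; [Item b]]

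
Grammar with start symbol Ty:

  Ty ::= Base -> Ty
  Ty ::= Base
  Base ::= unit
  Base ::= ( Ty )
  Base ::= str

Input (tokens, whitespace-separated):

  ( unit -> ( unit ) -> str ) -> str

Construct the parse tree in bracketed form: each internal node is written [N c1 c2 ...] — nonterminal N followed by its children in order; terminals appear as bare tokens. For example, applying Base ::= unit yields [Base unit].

[Ty [Base ( [Ty [Base unit] -> [Ty [Base ( [Ty [Base unit]] )] -> [Ty [Base str]]]] )] -> [Ty [Base str]]]

Ty
Base -> Ty
( Ty ) -> Ty
( Base -> Ty ) -> Ty
( unit -> Ty ) -> Ty
( unit -> Base -> Ty ) -> Ty
( unit -> ( Ty ) -> Ty ) -> Ty
( unit -> ( Base ) -> Ty ) -> Ty
( unit -> ( unit ) -> Ty ) -> Ty
( unit -> ( unit ) -> Base ) -> Ty
( unit -> ( unit ) -> str ) -> Ty
( unit -> ( unit ) -> str ) -> Base
( unit -> ( unit ) -> str ) -> str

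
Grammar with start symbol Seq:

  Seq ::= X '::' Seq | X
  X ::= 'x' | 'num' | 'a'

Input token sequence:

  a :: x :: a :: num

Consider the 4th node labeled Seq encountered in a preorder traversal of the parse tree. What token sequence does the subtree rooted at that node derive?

num

[Seq [X a] :: [Seq [X x] :: [Seq [X a] :: [Seq [X num]]]]]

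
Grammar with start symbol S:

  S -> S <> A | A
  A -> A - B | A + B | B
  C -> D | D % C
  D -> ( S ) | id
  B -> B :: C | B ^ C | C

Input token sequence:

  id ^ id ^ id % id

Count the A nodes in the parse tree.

1

[S [A [B [B [B [C [D id]]] ^ [C [D id]]] ^ [C [D id] % [C [D id]]]]]]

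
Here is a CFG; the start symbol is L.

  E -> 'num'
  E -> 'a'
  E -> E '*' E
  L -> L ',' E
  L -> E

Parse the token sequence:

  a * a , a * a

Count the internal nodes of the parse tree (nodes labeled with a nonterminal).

[L [L [E [E a] * [E a]]] , [E [E a] * [E a]]]

8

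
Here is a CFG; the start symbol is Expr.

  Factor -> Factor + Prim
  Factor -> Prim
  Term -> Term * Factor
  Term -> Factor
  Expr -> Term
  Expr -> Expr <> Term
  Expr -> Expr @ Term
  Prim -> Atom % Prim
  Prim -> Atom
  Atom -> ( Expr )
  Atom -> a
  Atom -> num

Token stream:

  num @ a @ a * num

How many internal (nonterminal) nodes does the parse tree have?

19

[Expr [Expr [Expr [Term [Factor [Prim [Atom num]]]]] @ [Term [Factor [Prim [Atom a]]]]] @ [Term [Term [Factor [Prim [Atom a]]]] * [Factor [Prim [Atom num]]]]]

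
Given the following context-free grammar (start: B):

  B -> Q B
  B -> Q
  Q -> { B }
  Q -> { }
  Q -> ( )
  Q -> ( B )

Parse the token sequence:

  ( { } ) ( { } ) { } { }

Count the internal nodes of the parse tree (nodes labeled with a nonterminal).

[B [Q ( [B [Q { }]] )] [B [Q ( [B [Q { }]] )] [B [Q { }] [B [Q { }]]]]]

12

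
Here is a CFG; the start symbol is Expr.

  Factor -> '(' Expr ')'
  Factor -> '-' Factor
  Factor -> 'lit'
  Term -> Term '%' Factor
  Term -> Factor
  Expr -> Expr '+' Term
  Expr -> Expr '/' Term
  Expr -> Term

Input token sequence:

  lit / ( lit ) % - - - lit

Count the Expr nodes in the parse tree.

[Expr [Expr [Term [Factor lit]]] / [Term [Term [Factor ( [Expr [Term [Factor lit]]] )]] % [Factor - [Factor - [Factor - [Factor lit]]]]]]

3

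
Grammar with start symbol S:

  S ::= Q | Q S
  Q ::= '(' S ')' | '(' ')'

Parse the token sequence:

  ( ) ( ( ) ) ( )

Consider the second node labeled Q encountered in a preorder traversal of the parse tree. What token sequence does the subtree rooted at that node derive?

[S [Q ( )] [S [Q ( [S [Q ( )]] )] [S [Q ( )]]]]

( ( ) )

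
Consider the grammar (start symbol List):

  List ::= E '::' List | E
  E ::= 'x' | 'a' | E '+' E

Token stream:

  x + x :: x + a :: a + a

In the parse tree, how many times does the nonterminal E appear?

9

[List [E [E x] + [E x]] :: [List [E [E x] + [E a]] :: [List [E [E a] + [E a]]]]]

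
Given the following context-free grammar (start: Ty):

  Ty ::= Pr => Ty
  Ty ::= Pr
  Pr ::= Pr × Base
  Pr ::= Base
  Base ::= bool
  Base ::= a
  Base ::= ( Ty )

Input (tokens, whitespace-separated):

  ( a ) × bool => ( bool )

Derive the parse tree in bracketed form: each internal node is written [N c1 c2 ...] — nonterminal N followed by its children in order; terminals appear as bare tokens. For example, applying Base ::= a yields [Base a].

Ty
Pr => Ty
Pr × Base => Ty
Base × Base => Ty
( Ty ) × Base => Ty
( Pr ) × Base => Ty
( Base ) × Base => Ty
( a ) × Base => Ty
( a ) × bool => Ty
( a ) × bool => Pr
( a ) × bool => Base
( a ) × bool => ( Ty )
( a ) × bool => ( Pr )
( a ) × bool => ( Base )
( a ) × bool => ( bool )

[Ty [Pr [Pr [Base ( [Ty [Pr [Base a]]] )]] × [Base bool]] => [Ty [Pr [Base ( [Ty [Pr [Base bool]]] )]]]]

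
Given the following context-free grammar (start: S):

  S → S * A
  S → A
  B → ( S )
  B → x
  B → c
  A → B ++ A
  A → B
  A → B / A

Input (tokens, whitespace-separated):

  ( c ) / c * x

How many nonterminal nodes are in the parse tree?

[S [S [A [B ( [S [A [B c]]] )] / [A [B c]]]] * [A [B x]]]

11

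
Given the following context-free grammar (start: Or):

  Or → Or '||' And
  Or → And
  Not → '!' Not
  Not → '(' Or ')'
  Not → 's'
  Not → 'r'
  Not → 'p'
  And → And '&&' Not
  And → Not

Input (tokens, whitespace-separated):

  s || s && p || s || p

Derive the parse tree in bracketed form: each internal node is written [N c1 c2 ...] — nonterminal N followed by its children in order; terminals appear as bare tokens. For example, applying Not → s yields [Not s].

[Or [Or [Or [Or [And [Not s]]] || [And [And [Not s]] && [Not p]]] || [And [Not s]]] || [And [Not p]]]

Or
Or || And
Or || And || And
Or || And || And || And
And || And || And || And
Not || And || And || And
s || And || And || And
s || And && Not || And || And
s || Not && Not || And || And
s || s && Not || And || And
s || s && p || And || And
s || s && p || Not || And
s || s && p || s || And
s || s && p || s || Not
s || s && p || s || p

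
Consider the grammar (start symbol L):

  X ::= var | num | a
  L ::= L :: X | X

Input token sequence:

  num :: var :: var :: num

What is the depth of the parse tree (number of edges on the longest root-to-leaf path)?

5

[L [L [L [L [X num]] :: [X var]] :: [X var]] :: [X num]]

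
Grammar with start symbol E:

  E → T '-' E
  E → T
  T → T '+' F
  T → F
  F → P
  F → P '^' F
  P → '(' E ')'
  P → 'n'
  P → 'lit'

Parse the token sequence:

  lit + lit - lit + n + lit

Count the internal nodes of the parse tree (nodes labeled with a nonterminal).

[E [T [T [F [P lit]]] + [F [P lit]]] - [E [T [T [T [F [P lit]]] + [F [P n]]] + [F [P lit]]]]]

17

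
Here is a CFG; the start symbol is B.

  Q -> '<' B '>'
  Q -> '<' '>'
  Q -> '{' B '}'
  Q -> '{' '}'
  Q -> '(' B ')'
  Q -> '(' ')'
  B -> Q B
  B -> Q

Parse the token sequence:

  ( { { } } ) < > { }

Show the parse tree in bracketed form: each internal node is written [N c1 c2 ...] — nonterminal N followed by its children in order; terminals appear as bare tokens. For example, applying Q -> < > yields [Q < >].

[B [Q ( [B [Q { [B [Q { }]] }]] )] [B [Q < >] [B [Q { }]]]]

B
Q B
( B ) B
( Q ) B
( { B } ) B
( { Q } ) B
( { { } } ) B
( { { } } ) Q B
( { { } } ) < > B
( { { } } ) < > Q
( { { } } ) < > { }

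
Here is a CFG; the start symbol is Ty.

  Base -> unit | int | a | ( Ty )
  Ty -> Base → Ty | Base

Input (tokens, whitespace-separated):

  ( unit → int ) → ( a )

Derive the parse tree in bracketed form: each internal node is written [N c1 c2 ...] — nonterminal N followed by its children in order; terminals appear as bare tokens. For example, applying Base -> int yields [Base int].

[Ty [Base ( [Ty [Base unit] → [Ty [Base int]]] )] → [Ty [Base ( [Ty [Base a]] )]]]

Ty
Base → Ty
( Ty ) → Ty
( Base → Ty ) → Ty
( unit → Ty ) → Ty
( unit → Base ) → Ty
( unit → int ) → Ty
( unit → int ) → Base
( unit → int ) → ( Ty )
( unit → int ) → ( Base )
( unit → int ) → ( a )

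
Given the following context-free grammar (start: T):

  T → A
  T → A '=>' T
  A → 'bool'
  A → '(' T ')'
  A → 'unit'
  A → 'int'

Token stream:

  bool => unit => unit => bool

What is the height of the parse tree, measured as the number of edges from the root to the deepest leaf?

5

[T [A bool] => [T [A unit] => [T [A unit] => [T [A bool]]]]]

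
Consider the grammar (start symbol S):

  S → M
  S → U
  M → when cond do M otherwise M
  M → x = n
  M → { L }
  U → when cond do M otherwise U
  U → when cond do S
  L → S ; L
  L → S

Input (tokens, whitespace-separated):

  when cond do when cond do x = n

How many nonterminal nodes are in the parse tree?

[S [U when cond do [S [U when cond do [S [M x = n]]]]]]

6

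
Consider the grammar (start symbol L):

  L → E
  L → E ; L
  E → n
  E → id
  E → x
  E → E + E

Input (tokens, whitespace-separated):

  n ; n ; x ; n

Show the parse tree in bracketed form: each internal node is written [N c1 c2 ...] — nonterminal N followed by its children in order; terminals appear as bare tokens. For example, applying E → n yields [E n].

L
E ; L
n ; L
n ; E ; L
n ; n ; L
n ; n ; E ; L
n ; n ; x ; L
n ; n ; x ; E
n ; n ; x ; n

[L [E n] ; [L [E n] ; [L [E x] ; [L [E n]]]]]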